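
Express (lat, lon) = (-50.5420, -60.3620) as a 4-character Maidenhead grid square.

Shift to the Maidenhead origin (180°W, 90°S): lon 119.64, lat 39.46.
Field: lon ⌊119.64/20⌋ = 5 → F; lat ⌊39.46/10⌋ = 3 → D.
Square: lon ⌊19.64/2⌋ = 9; lat ⌊9.46/1⌋ = 9.

FD99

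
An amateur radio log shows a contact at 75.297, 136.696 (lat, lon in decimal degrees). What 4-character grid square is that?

Add 180° to longitude and 90° to latitude: 316.70, 165.30.
Field (20°×10°, letters A–R): lon ⌊316.70/20⌋ = 15 → P; lat ⌊165.30/10⌋ = 16 → Q.
Square (2°×1°, digits 0–9): lon ⌊16.70/2⌋ = 8; lat ⌊5.30/1⌋ = 5.

PQ85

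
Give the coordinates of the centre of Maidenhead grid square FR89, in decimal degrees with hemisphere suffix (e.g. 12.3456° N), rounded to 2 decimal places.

89.50° N, 63.00° W

Field F=5, R=17: +5·20° lon, +17·10° lat → SW at lon -80°, lat 80°.
Square 8, 9: +8·2° lon, +9·1° lat → SW at lon -64°, lat 89°.
Cell spans 2° lon × 1° lat. Centre is SW corner plus half of each.
latitude 89.50° N, longitude 63.00° W.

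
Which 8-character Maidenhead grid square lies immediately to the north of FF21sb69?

FF21sc60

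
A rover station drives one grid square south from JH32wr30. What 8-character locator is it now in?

JH32wq39

Latitude extended square 0; −1 → -1, wraps to 9, carry into subsquare.
Latitude subsquare r = 17; −1 → 16 = q.
The longitude characters are unchanged.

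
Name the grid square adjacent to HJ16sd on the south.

HJ16sc

Latitude subsquare d = 3; −1 → 2 = c.
The longitude characters are unchanged.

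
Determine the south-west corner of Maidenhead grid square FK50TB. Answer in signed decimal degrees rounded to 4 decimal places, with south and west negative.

Field F=5, K=10: +5·20° lon, +10·10° lat → SW at lon -80°, lat 10°.
Square 5, 0: +5·2° lon, +0·1° lat → SW at lon -70°, lat 10°.
Subsquare t=19, b=1: +19·0.0833333° lon, +1·0.0416667° lat → SW at lon -68.4167°, lat 10.0417°.
latitude 10.0417, longitude -68.4167.

10.0417, -68.4167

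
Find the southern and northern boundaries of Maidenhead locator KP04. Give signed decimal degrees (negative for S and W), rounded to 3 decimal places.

64.000, 65.000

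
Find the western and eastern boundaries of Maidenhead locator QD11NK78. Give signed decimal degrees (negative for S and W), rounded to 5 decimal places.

Field Q=16, D=3: +16·20° lon, +3·10° lat → SW at lon 140°, lat -60°.
Square 1, 1: +1·2° lon, +1·1° lat → SW at lon 142°, lat -59°.
Subsquare n=13, k=10: +13·0.0833333° lon, +10·0.0416667° lat → SW at lon 143.083°, lat -58.5833°.
Extended square 7, 8: +7·0.00833333° lon, +8·0.00416667° lat → SW at lon 143.142°, lat -58.55°.
Cell spans 0.00833333° lon × 0.00416667° lat.
west 143.14167, east 143.15000.

143.14167, 143.15000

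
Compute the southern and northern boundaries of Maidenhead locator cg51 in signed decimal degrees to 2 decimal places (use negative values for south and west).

Field C=2, G=6: +2·20° lon, +6·10° lat → SW at lon -140°, lat -30°.
Square 5, 1: +5·2° lon, +1·1° lat → SW at lon -130°, lat -29°.
Cell spans 2° lon × 1° lat.
south -29.00, north -28.00.

-29.00, -28.00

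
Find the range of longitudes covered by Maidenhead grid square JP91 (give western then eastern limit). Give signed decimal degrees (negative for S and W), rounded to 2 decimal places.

Field J=9, P=15: +9·20° lon, +15·10° lat → SW at lon 0°, lat 60°.
Square 9, 1: +9·2° lon, +1·1° lat → SW at lon 18°, lat 61°.
Cell spans 2° lon × 1° lat.
west 18.00, east 20.00.

18.00, 20.00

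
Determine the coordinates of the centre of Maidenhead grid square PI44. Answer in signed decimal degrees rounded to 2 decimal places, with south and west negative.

Field P=15, I=8: +15·20° lon, +8·10° lat → SW at lon 120°, lat -10°.
Square 4, 4: +4·2° lon, +4·1° lat → SW at lon 128°, lat -6°.
Cell spans 2° lon × 1° lat. Centre is SW corner plus half of each.
latitude -5.50, longitude 129.00.

-5.50, 129.00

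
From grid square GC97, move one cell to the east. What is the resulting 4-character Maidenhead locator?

HC07

Longitude square 9; +1 → 10, wraps to 0, carry into field.
Longitude field G = 6; +1 → 7 = H.
The latitude characters are unchanged.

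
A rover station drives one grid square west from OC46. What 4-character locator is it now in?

OC36

Longitude square 4; −1 → 3.
The latitude characters are unchanged.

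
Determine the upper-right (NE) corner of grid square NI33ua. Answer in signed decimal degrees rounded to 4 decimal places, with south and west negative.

-6.9583, 87.7500

Field N=13, I=8: +13·20° lon, +8·10° lat → SW at lon 80°, lat -10°.
Square 3, 3: +3·2° lon, +3·1° lat → SW at lon 86°, lat -7°.
Subsquare u=20, a=0: +20·0.0833333° lon, +0·0.0416667° lat → SW at lon 87.6667°, lat -7°.
Cell spans 0.0833333° lon × 0.0416667° lat. NE corner is SW corner plus one full cell.
latitude -6.9583, longitude 87.7500.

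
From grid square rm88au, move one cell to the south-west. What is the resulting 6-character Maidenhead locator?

RM78xt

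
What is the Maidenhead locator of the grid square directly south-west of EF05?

Longitude square 0; −1 → -1, wraps to 9, carry into field.
Longitude field E = 4; −1 → 3 = D.
Latitude square 5; −1 → 4.

DF94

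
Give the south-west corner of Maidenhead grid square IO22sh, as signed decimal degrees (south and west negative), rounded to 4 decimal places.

52.2917, -14.5000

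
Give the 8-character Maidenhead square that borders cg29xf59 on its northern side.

CG29xg50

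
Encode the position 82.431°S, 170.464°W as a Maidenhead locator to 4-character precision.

AA47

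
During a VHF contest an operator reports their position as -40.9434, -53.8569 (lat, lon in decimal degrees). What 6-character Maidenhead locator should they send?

GE39bb

Offset from 180°W / 90°S: lon 126.1431°, lat 49.0566°.
Field (20°×10°, letters A–R): 126.1431/20 → 6 → G, 49.0566/10 → 4 → E; chars GE.
Square (2°×1°, digits 0–9): 6.1431/2 → 3, 9.0566/1 → 9; chars 39.
Subsquare (5′×2.5′, letters a–x): 0.1431/0.0833333 → 1 → b, 0.0566/0.0416667 → 1 → b; chars bb.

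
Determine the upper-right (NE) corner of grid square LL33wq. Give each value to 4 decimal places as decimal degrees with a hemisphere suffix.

23.7083° N, 47.9167° E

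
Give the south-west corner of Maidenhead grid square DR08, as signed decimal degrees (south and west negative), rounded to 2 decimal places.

88.00, -120.00

Field D=3, R=17: +3·20° lon, +17·10° lat → SW at lon -120°, lat 80°.
Square 0, 8: +0·2° lon, +8·1° lat → SW at lon -120°, lat 88°.
latitude 88.00, longitude -120.00.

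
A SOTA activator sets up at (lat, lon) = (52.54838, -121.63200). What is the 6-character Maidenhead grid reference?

Add 180° to longitude and 90° to latitude: 58.3680, 142.5484.
Field: lon ⌊58.3680/20⌋ = 2 → C; lat ⌊142.5484/10⌋ = 14 → O.
Square: lon ⌊18.3680/2⌋ = 9; lat ⌊2.5484/1⌋ = 2.
Subsquare: lon ⌊0.3680/0.0833333⌋ = 4 → e; lat ⌊0.5484/0.0416667⌋ = 13 → n.

CO92en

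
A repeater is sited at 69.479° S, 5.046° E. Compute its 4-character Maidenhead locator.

Add 180° to longitude and 90° to latitude: 185.05, 20.52.
Field: lon ⌊185.05/20⌋ = 9 → J; lat ⌊20.52/10⌋ = 2 → C.
Square: lon ⌊5.05/2⌋ = 2; lat ⌊0.52/1⌋ = 0.

JC20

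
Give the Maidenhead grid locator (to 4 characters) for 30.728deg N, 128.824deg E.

Offset from 180°W / 90°S: lon 308.82°, lat 120.73°.
Field: 308.82/20 → 15 → P, 120.73/10 → 12 → M; chars PM.
Square: 8.82/2 → 4, 0.73/1 → 0; chars 40.

PM40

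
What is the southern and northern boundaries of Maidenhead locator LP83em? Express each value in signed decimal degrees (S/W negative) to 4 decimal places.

Field L=11, P=15: +11·20° lon, +15·10° lat → SW at lon 40°, lat 60°.
Square 8, 3: +8·2° lon, +3·1° lat → SW at lon 56°, lat 63°.
Subsquare e=4, m=12: +4·0.0833333° lon, +12·0.0416667° lat → SW at lon 56.3333°, lat 63.5°.
Cell spans 0.0833333° lon × 0.0416667° lat.
south 63.5000, north 63.5417.

63.5000, 63.5417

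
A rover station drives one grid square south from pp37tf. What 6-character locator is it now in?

Latitude subsquare f = 5; −1 → 4 = e.
The longitude characters are unchanged.

PP37te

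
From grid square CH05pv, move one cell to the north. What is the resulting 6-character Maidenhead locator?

Latitude subsquare v = 21; +1 → 22 = w.
The longitude characters are unchanged.

CH05pw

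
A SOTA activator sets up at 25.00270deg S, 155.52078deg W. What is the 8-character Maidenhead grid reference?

Offset from 180°W / 90°S: lon 24.47922°, lat 64.99730°.
Field: 24.47922/20 → 1 → B, 64.99730/10 → 6 → G; chars BG.
Square: 4.47922/2 → 2, 4.99730/1 → 4; chars 24.
Subsquare: 0.47922/0.0833333 → 5 → f, 0.99730/0.0416667 → 23 → x; chars fx.
Extended square: 0.06255/0.00833333 → 7, 0.03897/0.00416667 → 9; chars 79.

BG24fx79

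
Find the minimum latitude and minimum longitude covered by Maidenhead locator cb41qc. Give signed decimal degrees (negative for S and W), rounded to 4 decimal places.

Field C=2, B=1: +2·20° lon, +1·10° lat → SW at lon -140°, lat -80°.
Square 4, 1: +4·2° lon, +1·1° lat → SW at lon -132°, lat -79°.
Subsquare q=16, c=2: +16·0.0833333° lon, +2·0.0416667° lat → SW at lon -130.667°, lat -78.9167°.
latitude -78.9167, longitude -130.6667.

-78.9167, -130.6667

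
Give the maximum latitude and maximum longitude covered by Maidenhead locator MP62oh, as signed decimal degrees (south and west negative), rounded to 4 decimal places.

Field M=12, P=15: +12·20° lon, +15·10° lat → SW at lon 60°, lat 60°.
Square 6, 2: +6·2° lon, +2·1° lat → SW at lon 72°, lat 62°.
Subsquare o=14, h=7: +14·0.0833333° lon, +7·0.0416667° lat → SW at lon 73.1667°, lat 62.2917°.
Cell spans 0.0833333° lon × 0.0416667° lat. NE corner is SW corner plus one full cell.
latitude 62.3333, longitude 73.2500.

62.3333, 73.2500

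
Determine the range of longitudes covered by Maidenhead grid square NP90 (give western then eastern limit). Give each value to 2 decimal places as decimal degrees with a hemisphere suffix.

98.00° E, 100.00° E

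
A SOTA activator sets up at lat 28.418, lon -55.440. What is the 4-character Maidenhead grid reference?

GL28

Shift to the Maidenhead origin (180°W, 90°S): lon 124.56, lat 118.42.
Field: lon ⌊124.56/20⌋ = 6 → G; lat ⌊118.42/10⌋ = 11 → L.
Square: lon ⌊4.56/2⌋ = 2; lat ⌊8.42/1⌋ = 8.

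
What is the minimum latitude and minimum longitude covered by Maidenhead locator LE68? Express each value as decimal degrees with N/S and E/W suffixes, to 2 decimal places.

Field L=11, E=4: +11·20° lon, +4·10° lat → SW at lon 40°, lat -50°.
Square 6, 8: +6·2° lon, +8·1° lat → SW at lon 52°, lat -42°.
latitude 42.00° S, longitude 52.00° E.

42.00° S, 52.00° E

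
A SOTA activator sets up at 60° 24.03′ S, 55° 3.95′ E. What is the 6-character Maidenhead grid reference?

Add 180° to longitude and 90° to latitude: 235.0658, 29.5995.
Field: lon ⌊235.0658/20⌋ = 11 → L; lat ⌊29.5995/10⌋ = 2 → C.
Square: lon ⌊15.0658/2⌋ = 7; lat ⌊9.5995/1⌋ = 9.
Subsquare: lon ⌊1.0658/0.0833333⌋ = 12 → m; lat ⌊0.5995/0.0416667⌋ = 14 → o.

LC79mo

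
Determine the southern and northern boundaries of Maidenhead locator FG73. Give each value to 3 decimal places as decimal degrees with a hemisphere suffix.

27.000° S, 26.000° S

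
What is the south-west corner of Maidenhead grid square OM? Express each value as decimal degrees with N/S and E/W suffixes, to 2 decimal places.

Field O=14, M=12: +14·20° lon, +12·10° lat → SW at lon 100°, lat 30°.
latitude 30.00° N, longitude 100.00° E.

30.00° N, 100.00° E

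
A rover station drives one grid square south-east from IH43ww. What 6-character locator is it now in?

Longitude subsquare w = 22; +1 → 23 = x.
Latitude subsquare w = 22; −1 → 21 = v.

IH43xv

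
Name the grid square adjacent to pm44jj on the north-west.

PM44ik

Longitude subsquare j = 9; −1 → 8 = i.
Latitude subsquare j = 9; +1 → 10 = k.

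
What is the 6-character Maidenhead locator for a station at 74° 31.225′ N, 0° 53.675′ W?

Shift to the Maidenhead origin (180°W, 90°S): lon 179.1054, lat 164.5204.
Field: 179.1054/20 → 8 → I, 164.5204/10 → 16 → Q; chars IQ.
Square: 19.1054/2 → 9, 4.5204/1 → 4; chars 94.
Subsquare: 1.1054/0.0833333 → 13 → n, 0.5204/0.0416667 → 12 → m; chars nm.

IQ94nm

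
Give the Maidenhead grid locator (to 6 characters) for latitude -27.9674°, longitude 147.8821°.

QG32wa

Add 180° to longitude and 90° to latitude: 327.8821, 62.0326.
Field: lon ⌊327.8821/20⌋ = 16 → Q; lat ⌊62.0326/10⌋ = 6 → G.
Square: lon ⌊7.8821/2⌋ = 3; lat ⌊2.0326/1⌋ = 2.
Subsquare: lon ⌊1.8821/0.0833333⌋ = 22 → w; lat ⌊0.0326/0.0416667⌋ = 0 → a.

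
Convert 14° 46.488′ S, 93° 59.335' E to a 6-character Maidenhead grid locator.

Shift to the Maidenhead origin (180°W, 90°S): lon 273.9889, lat 75.2252.
Field: 273.9889/20 → 13 → N, 75.2252/10 → 7 → H; chars NH.
Square: 13.9889/2 → 6, 5.2252/1 → 5; chars 65.
Subsquare: 1.9889/0.0833333 → 23 → x, 0.2252/0.0416667 → 5 → f; chars xf.

NH65xf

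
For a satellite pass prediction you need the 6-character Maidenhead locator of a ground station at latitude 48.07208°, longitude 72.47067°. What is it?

MN68fb

Add 180° to longitude and 90° to latitude: 252.4707, 138.0721.
Field (20°×10°, letters A–R): lon ⌊252.4707/20⌋ = 12 → M; lat ⌊138.0721/10⌋ = 13 → N.
Square (2°×1°, digits 0–9): lon ⌊12.4707/2⌋ = 6; lat ⌊8.0721/1⌋ = 8.
Subsquare (5′×2.5′, letters a–x): lon ⌊0.4707/0.0833333⌋ = 5 → f; lat ⌊0.0721/0.0416667⌋ = 1 → b.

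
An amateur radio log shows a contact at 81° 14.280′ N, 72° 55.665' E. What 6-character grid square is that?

MR61lf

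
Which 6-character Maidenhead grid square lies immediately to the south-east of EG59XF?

EG69ae

Longitude subsquare x = 23; +1 → 24, wraps to 0 = a, carry into square.
Longitude square 5; +1 → 6.
Latitude subsquare f = 5; −1 → 4 = e.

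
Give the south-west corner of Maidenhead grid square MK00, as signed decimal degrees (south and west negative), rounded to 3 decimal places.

10.000, 60.000

Field M=12, K=10: +12·20° lon, +10·10° lat → SW at lon 60°, lat 10°.
Square 0, 0: +0·2° lon, +0·1° lat → SW at lon 60°, lat 10°.
latitude 10.000, longitude 60.000.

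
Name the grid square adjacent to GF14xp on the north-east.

GF24aq

Longitude subsquare x = 23; +1 → 24, wraps to 0 = a, carry into square.
Longitude square 1; +1 → 2.
Latitude subsquare p = 15; +1 → 16 = q.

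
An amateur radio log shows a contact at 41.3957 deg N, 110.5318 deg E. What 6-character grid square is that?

ON51gj

Shift to the Maidenhead origin (180°W, 90°S): lon 290.5318, lat 131.3957.
Field: 290.5318/20 → 14 → O, 131.3957/10 → 13 → N; chars ON.
Square: 10.5318/2 → 5, 1.3957/1 → 1; chars 51.
Subsquare: 0.5318/0.0833333 → 6 → g, 0.3957/0.0416667 → 9 → j; chars gj.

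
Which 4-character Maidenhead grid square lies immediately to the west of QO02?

PO92

Longitude square 0; −1 → -1, wraps to 9, carry into field.
Longitude field Q = 16; −1 → 15 = P.
The latitude characters are unchanged.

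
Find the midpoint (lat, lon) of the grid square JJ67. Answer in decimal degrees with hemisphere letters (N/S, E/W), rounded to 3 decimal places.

Field J=9, J=9: +9·20° lon, +9·10° lat → SW at lon 0°, lat 0°.
Square 6, 7: +6·2° lon, +7·1° lat → SW at lon 12°, lat 7°.
Cell spans 2° lon × 1° lat. Centre is SW corner plus half of each.
latitude 7.500° N, longitude 13.000° E.

7.500° N, 13.000° E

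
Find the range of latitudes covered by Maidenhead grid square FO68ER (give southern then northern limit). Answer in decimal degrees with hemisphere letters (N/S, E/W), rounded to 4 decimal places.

58.7083° N, 58.7500° N

Field F=5, O=14: +5·20° lon, +14·10° lat → SW at lon -80°, lat 50°.
Square 6, 8: +6·2° lon, +8·1° lat → SW at lon -68°, lat 58°.
Subsquare e=4, r=17: +4·0.0833333° lon, +17·0.0416667° lat → SW at lon -67.6667°, lat 58.7083°.
Cell spans 0.0833333° lon × 0.0416667° lat.
south 58.7083° N, north 58.7500° N.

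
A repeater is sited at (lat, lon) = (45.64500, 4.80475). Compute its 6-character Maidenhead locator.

JN25jp

Offset from 180°W / 90°S: lon 184.8048°, lat 135.6450°.
Field (20°×10°, letters A–R): 184.8048/20 → 9 → J, 135.6450/10 → 13 → N; chars JN.
Square (2°×1°, digits 0–9): 4.8048/2 → 2, 5.6450/1 → 5; chars 25.
Subsquare (5′×2.5′, letters a–x): 0.8048/0.0833333 → 9 → j, 0.6450/0.0416667 → 15 → p; chars jp.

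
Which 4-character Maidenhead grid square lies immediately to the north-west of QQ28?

Longitude square 2; −1 → 1.
Latitude square 8; +1 → 9.

QQ19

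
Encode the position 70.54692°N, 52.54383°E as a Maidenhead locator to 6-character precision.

LQ60gn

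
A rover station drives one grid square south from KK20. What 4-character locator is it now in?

Latitude square 0; −1 → -1, wraps to 9, carry into field.
Latitude field K = 10; −1 → 9 = J.
The longitude characters are unchanged.

KJ29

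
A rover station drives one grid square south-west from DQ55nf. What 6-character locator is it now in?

Longitude subsquare n = 13; −1 → 12 = m.
Latitude subsquare f = 5; −1 → 4 = e.

DQ55me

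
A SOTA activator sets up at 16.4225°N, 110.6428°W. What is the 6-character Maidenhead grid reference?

DK46qk

Shift to the Maidenhead origin (180°W, 90°S): lon 69.3572, lat 106.4225.
Field: 69.3572/20 → 3 → D, 106.4225/10 → 10 → K; chars DK.
Square: 9.3572/2 → 4, 6.4225/1 → 6; chars 46.
Subsquare: 1.3572/0.0833333 → 16 → q, 0.4225/0.0416667 → 10 → k; chars qk.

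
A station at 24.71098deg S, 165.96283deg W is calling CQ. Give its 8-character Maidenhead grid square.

Shift to the Maidenhead origin (180°W, 90°S): lon 14.03717, lat 65.28902.
Field: 14.03717/20 → 0 → A, 65.28902/10 → 6 → G; chars AG.
Square: 14.03717/2 → 7, 5.28902/1 → 5; chars 75.
Subsquare: 0.03717/0.0833333 → 0 → a, 0.28902/0.0416667 → 6 → g; chars ag.
Extended square: 0.03717/0.00833333 → 4, 0.03902/0.00416667 → 9; chars 49.

AG75ag49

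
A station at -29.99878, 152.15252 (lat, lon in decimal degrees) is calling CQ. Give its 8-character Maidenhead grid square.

QG60ba80

Add 180° to longitude and 90° to latitude: 332.15252, 60.00122.
Field (20°×10°, letters A–R): lon ⌊332.15252/20⌋ = 16 → Q; lat ⌊60.00122/10⌋ = 6 → G.
Square (2°×1°, digits 0–9): lon ⌊12.15252/2⌋ = 6; lat ⌊0.00122/1⌋ = 0.
Subsquare (5′×2.5′, letters a–x): lon ⌊0.15252/0.0833333⌋ = 1 → b; lat ⌊0.00122/0.0416667⌋ = 0 → a.
Extended square (30″×15″, digits 0–9): lon ⌊0.06919/0.00833333⌋ = 8; lat ⌊0.00122/0.00416667⌋ = 0.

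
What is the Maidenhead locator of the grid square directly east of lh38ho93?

LH38io03

Longitude extended square 9; +1 → 10, wraps to 0, carry into subsquare.
Longitude subsquare h = 7; +1 → 8 = i.
The latitude characters are unchanged.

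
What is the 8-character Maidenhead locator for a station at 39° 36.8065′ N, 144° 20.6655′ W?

BM79to87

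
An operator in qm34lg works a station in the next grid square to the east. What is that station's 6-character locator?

Longitude subsquare l = 11; +1 → 12 = m.
The latitude characters are unchanged.

QM34mg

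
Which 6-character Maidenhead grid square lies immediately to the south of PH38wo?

PH38wn

Latitude subsquare o = 14; −1 → 13 = n.
The longitude characters are unchanged.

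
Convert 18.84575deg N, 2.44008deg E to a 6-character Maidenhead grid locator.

Offset from 180°W / 90°S: lon 182.4401°, lat 108.8457°.
Field (20°×10°, letters A–R): lon ⌊182.4401/20⌋ = 9 → J; lat ⌊108.8457/10⌋ = 10 → K.
Square (2°×1°, digits 0–9): lon ⌊2.4401/2⌋ = 1; lat ⌊8.8457/1⌋ = 8.
Subsquare (5′×2.5′, letters a–x): lon ⌊0.4401/0.0833333⌋ = 5 → f; lat ⌊0.8457/0.0416667⌋ = 20 → u.

JK18fu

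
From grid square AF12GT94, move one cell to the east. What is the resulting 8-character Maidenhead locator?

Longitude extended square 9; +1 → 10, wraps to 0, carry into subsquare.
Longitude subsquare g = 6; +1 → 7 = h.
The latitude characters are unchanged.

AF12ht04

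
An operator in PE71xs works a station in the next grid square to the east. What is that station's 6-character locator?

PE81as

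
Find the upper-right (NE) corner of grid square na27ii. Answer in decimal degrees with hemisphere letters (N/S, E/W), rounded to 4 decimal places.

Field N=13, A=0: +13·20° lon, +0·10° lat → SW at lon 80°, lat -90°.
Square 2, 7: +2·2° lon, +7·1° lat → SW at lon 84°, lat -83°.
Subsquare i=8, i=8: +8·0.0833333° lon, +8·0.0416667° lat → SW at lon 84.6667°, lat -82.6667°.
Cell spans 0.0833333° lon × 0.0416667° lat. NE corner is SW corner plus one full cell.
latitude 82.6250° S, longitude 84.7500° E.

82.6250° S, 84.7500° E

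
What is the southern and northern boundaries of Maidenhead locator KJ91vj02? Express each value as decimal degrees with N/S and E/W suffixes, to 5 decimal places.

Field K=10, J=9: +10·20° lon, +9·10° lat → SW at lon 20°, lat 0°.
Square 9, 1: +9·2° lon, +1·1° lat → SW at lon 38°, lat 1°.
Subsquare v=21, j=9: +21·0.0833333° lon, +9·0.0416667° lat → SW at lon 39.75°, lat 1.375°.
Extended square 0, 2: +0·0.00833333° lon, +2·0.00416667° lat → SW at lon 39.75°, lat 1.38333°.
Cell spans 0.00833333° lon × 0.00416667° lat.
south 1.38333° N, north 1.38750° N.

1.38333° N, 1.38750° N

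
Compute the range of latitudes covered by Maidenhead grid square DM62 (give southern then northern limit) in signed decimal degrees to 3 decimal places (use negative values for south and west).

32.000, 33.000

Field D=3, M=12: +3·20° lon, +12·10° lat → SW at lon -120°, lat 30°.
Square 6, 2: +6·2° lon, +2·1° lat → SW at lon -108°, lat 32°.
Cell spans 2° lon × 1° lat.
south 32.000, north 33.000.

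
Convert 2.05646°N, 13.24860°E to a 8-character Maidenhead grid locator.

Shift to the Maidenhead origin (180°W, 90°S): lon 193.24860, lat 92.05646.
Field (20°×10°, letters A–R): 193.24860/20 → 9 → J, 92.05646/10 → 9 → J; chars JJ.
Square (2°×1°, digits 0–9): 13.24860/2 → 6, 2.05646/1 → 2; chars 62.
Subsquare (5′×2.5′, letters a–x): 1.24860/0.0833333 → 14 → o, 0.05646/0.0416667 → 1 → b; chars ob.
Extended square (30″×15″, digits 0–9): 0.08193/0.00833333 → 9, 0.01479/0.00416667 → 3; chars 93.

JJ62ob93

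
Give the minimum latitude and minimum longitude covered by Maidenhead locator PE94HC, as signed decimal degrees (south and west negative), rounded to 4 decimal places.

-45.9167, 138.5833

Field P=15, E=4: +15·20° lon, +4·10° lat → SW at lon 120°, lat -50°.
Square 9, 4: +9·2° lon, +4·1° lat → SW at lon 138°, lat -46°.
Subsquare h=7, c=2: +7·0.0833333° lon, +2·0.0416667° lat → SW at lon 138.583°, lat -45.9167°.
latitude -45.9167, longitude 138.5833.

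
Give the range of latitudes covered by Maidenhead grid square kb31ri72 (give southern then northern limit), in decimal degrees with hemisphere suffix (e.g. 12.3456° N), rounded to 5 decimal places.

78.65833° S, 78.65417° S

Field K=10, B=1: +10·20° lon, +1·10° lat → SW at lon 20°, lat -80°.
Square 3, 1: +3·2° lon, +1·1° lat → SW at lon 26°, lat -79°.
Subsquare r=17, i=8: +17·0.0833333° lon, +8·0.0416667° lat → SW at lon 27.4167°, lat -78.6667°.
Extended square 7, 2: +7·0.00833333° lon, +2·0.00416667° lat → SW at lon 27.475°, lat -78.6583°.
Cell spans 0.00833333° lon × 0.00416667° lat.
south 78.65833° S, north 78.65417° S.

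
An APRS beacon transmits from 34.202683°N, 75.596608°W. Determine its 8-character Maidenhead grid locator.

Shift to the Maidenhead origin (180°W, 90°S): lon 104.40339, lat 124.20268.
Field: 104.40339/20 → 5 → F, 124.20268/10 → 12 → M; chars FM.
Square: 4.40339/2 → 2, 4.20268/1 → 4; chars 24.
Subsquare: 0.40339/0.0833333 → 4 → e, 0.20268/0.0416667 → 4 → e; chars ee.
Extended square: 0.07006/0.00833333 → 8, 0.03602/0.00416667 → 8; chars 88.

FM24ee88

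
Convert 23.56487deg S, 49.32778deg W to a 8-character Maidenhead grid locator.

Shift to the Maidenhead origin (180°W, 90°S): lon 130.67222, lat 66.43513.
Field: 130.67222/20 → 6 → G, 66.43513/10 → 6 → G; chars GG.
Square: 10.67222/2 → 5, 6.43513/1 → 6; chars 56.
Subsquare: 0.67222/0.0833333 → 8 → i, 0.43513/0.0416667 → 10 → k; chars ik.
Extended square: 0.00555/0.00833333 → 0, 0.01846/0.00416667 → 4; chars 04.

GG56ik04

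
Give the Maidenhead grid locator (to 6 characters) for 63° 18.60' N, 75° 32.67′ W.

Offset from 180°W / 90°S: lon 104.4555°, lat 153.3100°.
Field: lon ⌊104.4555/20⌋ = 5 → F; lat ⌊153.3100/10⌋ = 15 → P.
Square: lon ⌊4.4555/2⌋ = 2; lat ⌊3.3100/1⌋ = 3.
Subsquare: lon ⌊0.4555/0.0833333⌋ = 5 → f; lat ⌊0.3100/0.0416667⌋ = 7 → h.

FP23fh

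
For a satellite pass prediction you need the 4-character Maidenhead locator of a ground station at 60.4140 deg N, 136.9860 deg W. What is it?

Add 180° to longitude and 90° to latitude: 43.01, 150.41.
Field: lon ⌊43.01/20⌋ = 2 → C; lat ⌊150.41/10⌋ = 15 → P.
Square: lon ⌊3.01/2⌋ = 1; lat ⌊0.41/1⌋ = 0.

CP10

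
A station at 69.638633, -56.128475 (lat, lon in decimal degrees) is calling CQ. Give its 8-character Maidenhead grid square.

GP19wp43

Shift to the Maidenhead origin (180°W, 90°S): lon 123.87152, lat 159.63863.
Field: lon ⌊123.87152/20⌋ = 6 → G; lat ⌊159.63863/10⌋ = 15 → P.
Square: lon ⌊3.87152/2⌋ = 1; lat ⌊9.63863/1⌋ = 9.
Subsquare: lon ⌊1.87152/0.0833333⌋ = 22 → w; lat ⌊0.63863/0.0416667⌋ = 15 → p.
Extended square: lon ⌊0.03819/0.00833333⌋ = 4; lat ⌊0.01363/0.00416667⌋ = 3.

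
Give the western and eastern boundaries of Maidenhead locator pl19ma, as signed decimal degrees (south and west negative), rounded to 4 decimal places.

Field P=15, L=11: +15·20° lon, +11·10° lat → SW at lon 120°, lat 20°.
Square 1, 9: +1·2° lon, +9·1° lat → SW at lon 122°, lat 29°.
Subsquare m=12, a=0: +12·0.0833333° lon, +0·0.0416667° lat → SW at lon 123°, lat 29°.
Cell spans 0.0833333° lon × 0.0416667° lat.
west 123.0000, east 123.0833.

123.0000, 123.0833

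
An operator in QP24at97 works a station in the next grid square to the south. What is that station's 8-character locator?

QP24at96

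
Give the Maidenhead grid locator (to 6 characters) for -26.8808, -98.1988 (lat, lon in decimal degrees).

Add 180° to longitude and 90° to latitude: 81.8012, 63.1192.
Field (20°×10°, letters A–R): 81.8012/20 → 4 → E, 63.1192/10 → 6 → G; chars EG.
Square (2°×1°, digits 0–9): 1.8012/2 → 0, 3.1192/1 → 3; chars 03.
Subsquare (5′×2.5′, letters a–x): 1.8012/0.0833333 → 21 → v, 0.1192/0.0416667 → 2 → c; chars vc.

EG03vc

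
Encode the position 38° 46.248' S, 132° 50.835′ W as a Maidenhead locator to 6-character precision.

CF31nf

Shift to the Maidenhead origin (180°W, 90°S): lon 47.1527, lat 51.2292.
Field: lon ⌊47.1527/20⌋ = 2 → C; lat ⌊51.2292/10⌋ = 5 → F.
Square: lon ⌊7.1527/2⌋ = 3; lat ⌊1.2292/1⌋ = 1.
Subsquare: lon ⌊1.1527/0.0833333⌋ = 13 → n; lat ⌊0.2292/0.0416667⌋ = 5 → f.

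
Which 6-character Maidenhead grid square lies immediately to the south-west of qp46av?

QP36xu

Longitude subsquare a = 0; −1 → -1, wraps to 23 = x, carry into square.
Longitude square 4; −1 → 3.
Latitude subsquare v = 21; −1 → 20 = u.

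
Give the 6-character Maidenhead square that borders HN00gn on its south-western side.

Longitude subsquare g = 6; −1 → 5 = f.
Latitude subsquare n = 13; −1 → 12 = m.

HN00fm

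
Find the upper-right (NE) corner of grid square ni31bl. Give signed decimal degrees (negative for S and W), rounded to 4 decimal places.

Field N=13, I=8: +13·20° lon, +8·10° lat → SW at lon 80°, lat -10°.
Square 3, 1: +3·2° lon, +1·1° lat → SW at lon 86°, lat -9°.
Subsquare b=1, l=11: +1·0.0833333° lon, +11·0.0416667° lat → SW at lon 86.0833°, lat -8.54167°.
Cell spans 0.0833333° lon × 0.0416667° lat. NE corner is SW corner plus one full cell.
latitude -8.5000, longitude 86.1667.

-8.5000, 86.1667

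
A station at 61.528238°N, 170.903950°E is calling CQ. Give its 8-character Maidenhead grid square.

RP51km86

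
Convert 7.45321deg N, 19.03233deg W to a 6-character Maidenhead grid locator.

IJ07lk

Shift to the Maidenhead origin (180°W, 90°S): lon 160.9677, lat 97.4532.
Field: lon ⌊160.9677/20⌋ = 8 → I; lat ⌊97.4532/10⌋ = 9 → J.
Square: lon ⌊0.9677/2⌋ = 0; lat ⌊7.4532/1⌋ = 7.
Subsquare: lon ⌊0.9677/0.0833333⌋ = 11 → l; lat ⌊0.4532/0.0416667⌋ = 10 → k.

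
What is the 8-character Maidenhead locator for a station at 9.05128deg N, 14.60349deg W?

Add 180° to longitude and 90° to latitude: 165.39651, 99.05128.
Field: lon ⌊165.39651/20⌋ = 8 → I; lat ⌊99.05128/10⌋ = 9 → J.
Square: lon ⌊5.39651/2⌋ = 2; lat ⌊9.05128/1⌋ = 9.
Subsquare: lon ⌊1.39651/0.0833333⌋ = 16 → q; lat ⌊0.05128/0.0416667⌋ = 1 → b.
Extended square: lon ⌊0.06318/0.00833333⌋ = 7; lat ⌊0.00961/0.00416667⌋ = 2.

IJ29qb72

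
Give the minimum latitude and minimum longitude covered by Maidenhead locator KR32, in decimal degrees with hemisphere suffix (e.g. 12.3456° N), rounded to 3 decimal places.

Field K=10, R=17: +10·20° lon, +17·10° lat → SW at lon 20°, lat 80°.
Square 3, 2: +3·2° lon, +2·1° lat → SW at lon 26°, lat 82°.
latitude 82.000° N, longitude 26.000° E.

82.000° N, 26.000° E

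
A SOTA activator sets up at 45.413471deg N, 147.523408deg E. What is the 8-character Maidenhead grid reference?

Add 180° to longitude and 90° to latitude: 327.52341, 135.41347.
Field (20°×10°, letters A–R): 327.52341/20 → 16 → Q, 135.41347/10 → 13 → N; chars QN.
Square (2°×1°, digits 0–9): 7.52341/2 → 3, 5.41347/1 → 5; chars 35.
Subsquare (5′×2.5′, letters a–x): 1.52341/0.0833333 → 18 → s, 0.41347/0.0416667 → 9 → j; chars sj.
Extended square (30″×15″, digits 0–9): 0.02341/0.00833333 → 2, 0.03847/0.00416667 → 9; chars 29.

QN35sj29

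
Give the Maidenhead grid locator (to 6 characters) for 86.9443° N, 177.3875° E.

RR86qw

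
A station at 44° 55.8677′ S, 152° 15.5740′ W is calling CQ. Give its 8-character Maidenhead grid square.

BE35ub86

Shift to the Maidenhead origin (180°W, 90°S): lon 27.74043, lat 45.06887.
Field: 27.74043/20 → 1 → B, 45.06887/10 → 4 → E; chars BE.
Square: 7.74043/2 → 3, 5.06887/1 → 5; chars 35.
Subsquare: 1.74043/0.0833333 → 20 → u, 0.06887/0.0416667 → 1 → b; chars ub.
Extended square: 0.07377/0.00833333 → 8, 0.02720/0.00416667 → 6; chars 86.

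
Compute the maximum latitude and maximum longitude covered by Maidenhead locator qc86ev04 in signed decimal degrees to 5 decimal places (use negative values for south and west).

Field Q=16, C=2: +16·20° lon, +2·10° lat → SW at lon 140°, lat -70°.
Square 8, 6: +8·2° lon, +6·1° lat → SW at lon 156°, lat -64°.
Subsquare e=4, v=21: +4·0.0833333° lon, +21·0.0416667° lat → SW at lon 156.333°, lat -63.125°.
Extended square 0, 4: +0·0.00833333° lon, +4·0.00416667° lat → SW at lon 156.333°, lat -63.1083°.
Cell spans 0.00833333° lon × 0.00416667° lat. NE corner is SW corner plus one full cell.
latitude -63.10417, longitude 156.34167.

-63.10417, 156.34167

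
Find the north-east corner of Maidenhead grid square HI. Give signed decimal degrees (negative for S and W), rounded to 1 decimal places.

Field H=7, I=8: +7·20° lon, +8·10° lat → SW at lon -40°, lat -10°.
Cell spans 20° lon × 10° lat. NE corner is SW corner plus one full cell.
latitude 0.0, longitude -20.0.

0.0, -20.0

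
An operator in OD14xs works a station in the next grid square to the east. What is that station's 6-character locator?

OD24as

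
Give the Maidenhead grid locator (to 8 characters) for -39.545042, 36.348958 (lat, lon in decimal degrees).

KF80ek19

Offset from 180°W / 90°S: lon 216.34896°, lat 50.45496°.
Field (20°×10°, letters A–R): lon ⌊216.34896/20⌋ = 10 → K; lat ⌊50.45496/10⌋ = 5 → F.
Square (2°×1°, digits 0–9): lon ⌊16.34896/2⌋ = 8; lat ⌊0.45496/1⌋ = 0.
Subsquare (5′×2.5′, letters a–x): lon ⌊0.34896/0.0833333⌋ = 4 → e; lat ⌊0.45496/0.0416667⌋ = 10 → k.
Extended square (30″×15″, digits 0–9): lon ⌊0.01562/0.00833333⌋ = 1; lat ⌊0.03829/0.00416667⌋ = 9.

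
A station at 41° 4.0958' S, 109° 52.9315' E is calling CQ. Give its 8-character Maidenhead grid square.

Add 180° to longitude and 90° to latitude: 289.88219, 48.93174.
Field: lon ⌊289.88219/20⌋ = 14 → O; lat ⌊48.93174/10⌋ = 4 → E.
Square: lon ⌊9.88219/2⌋ = 4; lat ⌊8.93174/1⌋ = 8.
Subsquare: lon ⌊1.88219/0.0833333⌋ = 22 → w; lat ⌊0.93174/0.0416667⌋ = 22 → w.
Extended square: lon ⌊0.04886/0.00833333⌋ = 5; lat ⌊0.01507/0.00416667⌋ = 3.

OE48ww53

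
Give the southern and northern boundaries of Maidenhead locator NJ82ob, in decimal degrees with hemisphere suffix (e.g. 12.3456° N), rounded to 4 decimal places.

2.0417° N, 2.0833° N

Field N=13, J=9: +13·20° lon, +9·10° lat → SW at lon 80°, lat 0°.
Square 8, 2: +8·2° lon, +2·1° lat → SW at lon 96°, lat 2°.
Subsquare o=14, b=1: +14·0.0833333° lon, +1·0.0416667° lat → SW at lon 97.1667°, lat 2.04167°.
Cell spans 0.0833333° lon × 0.0416667° lat.
south 2.0417° N, north 2.0833° N.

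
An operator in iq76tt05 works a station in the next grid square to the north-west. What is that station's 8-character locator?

Longitude extended square 0; −1 → -1, wraps to 9, carry into subsquare.
Longitude subsquare t = 19; −1 → 18 = s.
Latitude extended square 5; +1 → 6.

IQ76st96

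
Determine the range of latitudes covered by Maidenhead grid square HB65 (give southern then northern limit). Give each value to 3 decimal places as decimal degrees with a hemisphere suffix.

Field H=7, B=1: +7·20° lon, +1·10° lat → SW at lon -40°, lat -80°.
Square 6, 5: +6·2° lon, +5·1° lat → SW at lon -28°, lat -75°.
Cell spans 2° lon × 1° lat.
south 75.000° S, north 74.000° S.

75.000° S, 74.000° S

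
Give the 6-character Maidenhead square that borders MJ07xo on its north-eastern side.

Longitude subsquare x = 23; +1 → 24, wraps to 0 = a, carry into square.
Longitude square 0; +1 → 1.
Latitude subsquare o = 14; +1 → 15 = p.

MJ17ap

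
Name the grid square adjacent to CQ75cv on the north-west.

Longitude subsquare c = 2; −1 → 1 = b.
Latitude subsquare v = 21; +1 → 22 = w.

CQ75bw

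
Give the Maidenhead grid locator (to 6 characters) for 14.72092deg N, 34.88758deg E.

KK74kr

Add 180° to longitude and 90° to latitude: 214.8876, 104.7209.
Field (20°×10°, letters A–R): lon ⌊214.8876/20⌋ = 10 → K; lat ⌊104.7209/10⌋ = 10 → K.
Square (2°×1°, digits 0–9): lon ⌊14.8876/2⌋ = 7; lat ⌊4.7209/1⌋ = 4.
Subsquare (5′×2.5′, letters a–x): lon ⌊0.8876/0.0833333⌋ = 10 → k; lat ⌊0.7209/0.0416667⌋ = 17 → r.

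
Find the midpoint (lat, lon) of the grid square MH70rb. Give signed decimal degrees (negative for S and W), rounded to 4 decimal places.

Field M=12, H=7: +12·20° lon, +7·10° lat → SW at lon 60°, lat -20°.
Square 7, 0: +7·2° lon, +0·1° lat → SW at lon 74°, lat -20°.
Subsquare r=17, b=1: +17·0.0833333° lon, +1·0.0416667° lat → SW at lon 75.4167°, lat -19.9583°.
Cell spans 0.0833333° lon × 0.0416667° lat. Centre is SW corner plus half of each.
latitude -19.9375, longitude 75.4583.

-19.9375, 75.4583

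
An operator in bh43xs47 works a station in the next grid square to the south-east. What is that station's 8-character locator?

BH43xs56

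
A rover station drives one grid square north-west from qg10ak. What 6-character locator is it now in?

Longitude subsquare a = 0; −1 → -1, wraps to 23 = x, carry into square.
Longitude square 1; −1 → 0.
Latitude subsquare k = 10; +1 → 11 = l.

QG00xl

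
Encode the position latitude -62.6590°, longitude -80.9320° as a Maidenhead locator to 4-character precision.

Shift to the Maidenhead origin (180°W, 90°S): lon 99.07, lat 27.34.
Field: 99.07/20 → 4 → E, 27.34/10 → 2 → C; chars EC.
Square: 19.07/2 → 9, 7.34/1 → 7; chars 97.

EC97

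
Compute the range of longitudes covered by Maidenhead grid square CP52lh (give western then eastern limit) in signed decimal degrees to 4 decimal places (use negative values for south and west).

Field C=2, P=15: +2·20° lon, +15·10° lat → SW at lon -140°, lat 60°.
Square 5, 2: +5·2° lon, +2·1° lat → SW at lon -130°, lat 62°.
Subsquare l=11, h=7: +11·0.0833333° lon, +7·0.0416667° lat → SW at lon -129.083°, lat 62.2917°.
Cell spans 0.0833333° lon × 0.0416667° lat.
west -129.0833, east -129.0000.

-129.0833, -129.0000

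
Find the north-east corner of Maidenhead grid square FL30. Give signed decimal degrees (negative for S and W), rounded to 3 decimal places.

21.000, -72.000

Field F=5, L=11: +5·20° lon, +11·10° lat → SW at lon -80°, lat 20°.
Square 3, 0: +3·2° lon, +0·1° lat → SW at lon -74°, lat 20°.
Cell spans 2° lon × 1° lat. NE corner is SW corner plus one full cell.
latitude 21.000, longitude -72.000.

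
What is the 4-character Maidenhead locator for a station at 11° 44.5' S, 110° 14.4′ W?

DH48

Add 180° to longitude and 90° to latitude: 69.76, 78.26.
Field (20°×10°, letters A–R): 69.76/20 → 3 → D, 78.26/10 → 7 → H; chars DH.
Square (2°×1°, digits 0–9): 9.76/2 → 4, 8.26/1 → 8; chars 48.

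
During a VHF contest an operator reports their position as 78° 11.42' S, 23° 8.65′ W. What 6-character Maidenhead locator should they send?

Add 180° to longitude and 90° to latitude: 156.8558, 11.8097.
Field: 156.8558/20 → 7 → H, 11.8097/10 → 1 → B; chars HB.
Square: 16.8558/2 → 8, 1.8097/1 → 1; chars 81.
Subsquare: 0.8558/0.0833333 → 10 → k, 0.8097/0.0416667 → 19 → t; chars kt.

HB81kt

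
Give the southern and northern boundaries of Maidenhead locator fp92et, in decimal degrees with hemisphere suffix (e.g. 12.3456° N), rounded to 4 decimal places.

62.7917° N, 62.8333° N

Field F=5, P=15: +5·20° lon, +15·10° lat → SW at lon -80°, lat 60°.
Square 9, 2: +9·2° lon, +2·1° lat → SW at lon -62°, lat 62°.
Subsquare e=4, t=19: +4·0.0833333° lon, +19·0.0416667° lat → SW at lon -61.6667°, lat 62.7917°.
Cell spans 0.0833333° lon × 0.0416667° lat.
south 62.7917° N, north 62.8333° N.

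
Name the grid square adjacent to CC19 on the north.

Latitude square 9; +1 → 10, wraps to 0, carry into field.
Latitude field C = 2; +1 → 3 = D.
The longitude characters are unchanged.

CD10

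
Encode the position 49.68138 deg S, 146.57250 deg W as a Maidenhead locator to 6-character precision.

Offset from 180°W / 90°S: lon 33.4275°, lat 40.3186°.
Field: lon ⌊33.4275/20⌋ = 1 → B; lat ⌊40.3186/10⌋ = 4 → E.
Square: lon ⌊13.4275/2⌋ = 6; lat ⌊0.3186/1⌋ = 0.
Subsquare: lon ⌊1.4275/0.0833333⌋ = 17 → r; lat ⌊0.3186/0.0416667⌋ = 7 → h.

BE60rh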